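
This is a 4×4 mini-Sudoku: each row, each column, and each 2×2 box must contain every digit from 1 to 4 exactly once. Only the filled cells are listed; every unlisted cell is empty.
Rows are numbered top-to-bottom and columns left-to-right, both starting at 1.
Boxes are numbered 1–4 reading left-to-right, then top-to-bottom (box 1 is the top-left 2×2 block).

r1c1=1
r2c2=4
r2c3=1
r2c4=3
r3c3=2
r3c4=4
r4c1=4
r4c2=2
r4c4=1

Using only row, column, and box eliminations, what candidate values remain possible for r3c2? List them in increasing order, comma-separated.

Row 3 already contains {2, 4}.
Column 2 already contains {2, 4}.
Its 2×2 block (box 3) already contains {2, 4}.
Removing those from 1–4 leaves {1, 3} as the candidates for r3c2.

1,3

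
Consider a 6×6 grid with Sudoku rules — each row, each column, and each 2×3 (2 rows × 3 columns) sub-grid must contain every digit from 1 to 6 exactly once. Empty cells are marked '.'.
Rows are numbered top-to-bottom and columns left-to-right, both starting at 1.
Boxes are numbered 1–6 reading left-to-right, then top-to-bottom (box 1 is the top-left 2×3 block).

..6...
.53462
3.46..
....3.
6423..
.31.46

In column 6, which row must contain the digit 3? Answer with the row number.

1

Consider where 3 can go in column 6.
r3c6 is out (row 3 already has a 3).
r4c6 is out (row 4 already has a 3).
r5c6 is out (row 5 already has a 3).
So the only cell in column 6 that can hold 3 is r1c6.
That is row 1.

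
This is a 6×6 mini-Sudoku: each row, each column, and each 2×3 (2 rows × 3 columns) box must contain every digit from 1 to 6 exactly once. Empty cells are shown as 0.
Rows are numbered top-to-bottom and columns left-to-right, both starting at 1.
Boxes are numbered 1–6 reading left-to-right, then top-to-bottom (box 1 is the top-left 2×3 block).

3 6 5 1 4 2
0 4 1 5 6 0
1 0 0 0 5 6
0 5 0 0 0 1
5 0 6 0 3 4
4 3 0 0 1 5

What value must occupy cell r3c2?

2

Row 3 already contains {1, 5, 6}.
Column 2 already contains {3, 4, 5, 6}.
Its 2×3 block (box 3) already contains {1, 5}.
The only value from 1–6 not eliminated is 2, so r3c2 = 2.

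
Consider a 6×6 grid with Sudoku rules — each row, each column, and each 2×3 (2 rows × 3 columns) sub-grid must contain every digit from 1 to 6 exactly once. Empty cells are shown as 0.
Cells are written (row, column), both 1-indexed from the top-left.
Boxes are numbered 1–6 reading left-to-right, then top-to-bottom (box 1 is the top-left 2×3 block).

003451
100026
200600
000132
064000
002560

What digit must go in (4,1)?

4

Cell (4,1) itself could take any of {4, 5, 6} by direct elimination.
Consider where 4 can go in column 1.
(1,1) is out (row 1 already has a 4).
(5,1) is out (row 5 already has a 4).
(6,1) is out (box 5 already has a 4).
So the only cell in column 1 that can hold 4 is (4,1).
Therefore (4,1) = 4.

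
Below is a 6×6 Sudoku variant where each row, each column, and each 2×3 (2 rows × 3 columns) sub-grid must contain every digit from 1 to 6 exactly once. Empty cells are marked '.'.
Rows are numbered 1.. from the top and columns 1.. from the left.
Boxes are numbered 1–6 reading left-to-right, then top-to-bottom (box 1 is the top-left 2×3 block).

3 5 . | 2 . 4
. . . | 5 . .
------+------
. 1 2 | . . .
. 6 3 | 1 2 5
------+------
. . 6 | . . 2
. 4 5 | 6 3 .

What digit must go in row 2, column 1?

Cell row 2, column 1 itself could take any of {1, 2, 4, 6} by direct elimination.
Consider where 6 can go in column 1.
row 3, column 1 is out (box 3 already has a 6).
row 4, column 1 is out (row 4 already has a 6).
row 5, column 1 is out (row 5 already has a 6).
row 6, column 1 is out (row 6 already has a 6).
So the only cell in column 1 that can hold 6 is row 2, column 1.
Therefore row 2, column 1 = 6.

6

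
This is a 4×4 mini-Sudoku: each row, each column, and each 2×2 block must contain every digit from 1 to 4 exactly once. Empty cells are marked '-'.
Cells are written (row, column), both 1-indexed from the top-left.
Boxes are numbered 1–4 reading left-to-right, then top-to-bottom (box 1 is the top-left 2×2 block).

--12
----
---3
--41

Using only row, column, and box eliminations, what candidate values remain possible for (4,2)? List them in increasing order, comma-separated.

Row 4 already contains {1, 4}.
Column 2 already contains {}.
Its 2×2 block (box 3) already contains {}.
Removing those from 1–4 leaves {2, 3} as the candidates for (4,2).

2,3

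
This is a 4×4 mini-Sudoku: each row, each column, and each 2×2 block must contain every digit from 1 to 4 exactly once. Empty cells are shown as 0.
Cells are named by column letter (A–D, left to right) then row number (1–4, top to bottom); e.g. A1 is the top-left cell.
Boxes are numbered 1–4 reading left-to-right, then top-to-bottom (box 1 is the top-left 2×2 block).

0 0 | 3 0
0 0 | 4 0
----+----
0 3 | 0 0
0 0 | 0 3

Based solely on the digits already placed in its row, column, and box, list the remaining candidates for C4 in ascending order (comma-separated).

Row 4 already contains {3}.
Column C already contains {3, 4}.
Its 2×2 block (box 4) already contains {3}.
Removing those from 1–4 leaves {1, 2} as the candidates for C4.

1,2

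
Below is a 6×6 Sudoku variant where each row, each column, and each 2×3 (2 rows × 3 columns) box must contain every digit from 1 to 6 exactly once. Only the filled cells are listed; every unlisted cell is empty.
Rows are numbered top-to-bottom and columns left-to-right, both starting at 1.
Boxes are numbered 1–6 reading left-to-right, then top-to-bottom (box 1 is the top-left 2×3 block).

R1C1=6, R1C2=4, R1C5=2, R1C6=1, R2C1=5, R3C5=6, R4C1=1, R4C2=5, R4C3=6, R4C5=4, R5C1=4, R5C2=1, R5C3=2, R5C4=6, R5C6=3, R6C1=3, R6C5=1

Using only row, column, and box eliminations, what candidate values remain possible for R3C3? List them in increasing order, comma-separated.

3,4

Row 3 already contains {6}.
Column 3 already contains {2, 6}.
Its 2×3 block (box 3) already contains {1, 5, 6}.
Removing those from 1–6 leaves {3, 4} as the candidates for R3C3.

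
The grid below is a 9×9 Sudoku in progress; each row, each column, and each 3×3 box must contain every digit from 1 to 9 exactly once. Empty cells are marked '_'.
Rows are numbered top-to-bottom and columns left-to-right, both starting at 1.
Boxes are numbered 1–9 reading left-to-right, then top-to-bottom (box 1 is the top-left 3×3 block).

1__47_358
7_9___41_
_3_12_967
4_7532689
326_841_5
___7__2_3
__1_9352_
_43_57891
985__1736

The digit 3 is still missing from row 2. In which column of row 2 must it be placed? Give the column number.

Consider where 3 can go in row 2.
r2c2 is out (column 2 already has a 3).
r2c5 is out (column 5 already has a 3).
r2c6 is out (column 6 already has a 3).
r2c9 is out (column 9 already has a 3).
So the only cell in row 2 that can hold 3 is r2c4.
That is column 4.

4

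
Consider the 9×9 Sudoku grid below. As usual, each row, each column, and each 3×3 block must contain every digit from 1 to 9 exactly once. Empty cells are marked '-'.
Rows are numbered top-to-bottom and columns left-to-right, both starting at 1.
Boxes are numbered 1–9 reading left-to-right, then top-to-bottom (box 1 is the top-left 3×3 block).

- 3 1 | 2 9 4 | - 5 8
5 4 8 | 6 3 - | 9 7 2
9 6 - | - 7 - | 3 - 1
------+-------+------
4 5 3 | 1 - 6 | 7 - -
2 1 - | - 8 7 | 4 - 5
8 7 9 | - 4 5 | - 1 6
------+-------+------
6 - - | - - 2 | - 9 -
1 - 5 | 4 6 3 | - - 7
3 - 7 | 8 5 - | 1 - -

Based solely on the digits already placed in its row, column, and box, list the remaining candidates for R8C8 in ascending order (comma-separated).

2,8

Row 8 already contains {1, 3, 4, 5, 6, 7}.
Column 8 already contains {1, 5, 7, 9}.
Its 3×3 block (box 9) already contains {1, 7, 9}.
Removing those from 1–9 leaves {2, 8} as the candidates for R8C8.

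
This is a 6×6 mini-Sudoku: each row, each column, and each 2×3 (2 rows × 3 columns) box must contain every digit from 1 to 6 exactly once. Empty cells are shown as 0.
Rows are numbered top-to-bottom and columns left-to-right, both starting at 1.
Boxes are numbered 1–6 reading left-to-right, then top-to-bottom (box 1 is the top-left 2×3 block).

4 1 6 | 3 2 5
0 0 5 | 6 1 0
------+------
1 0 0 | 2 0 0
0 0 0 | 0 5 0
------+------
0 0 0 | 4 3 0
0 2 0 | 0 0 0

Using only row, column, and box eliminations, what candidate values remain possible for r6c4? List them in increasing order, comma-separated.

Row 6 already contains {2}.
Column 4 already contains {2, 3, 4, 6}.
Its 2×3 block (box 6) already contains {3, 4}.
Removing those from 1–6 leaves {1, 5} as the candidates for r6c4.

1,5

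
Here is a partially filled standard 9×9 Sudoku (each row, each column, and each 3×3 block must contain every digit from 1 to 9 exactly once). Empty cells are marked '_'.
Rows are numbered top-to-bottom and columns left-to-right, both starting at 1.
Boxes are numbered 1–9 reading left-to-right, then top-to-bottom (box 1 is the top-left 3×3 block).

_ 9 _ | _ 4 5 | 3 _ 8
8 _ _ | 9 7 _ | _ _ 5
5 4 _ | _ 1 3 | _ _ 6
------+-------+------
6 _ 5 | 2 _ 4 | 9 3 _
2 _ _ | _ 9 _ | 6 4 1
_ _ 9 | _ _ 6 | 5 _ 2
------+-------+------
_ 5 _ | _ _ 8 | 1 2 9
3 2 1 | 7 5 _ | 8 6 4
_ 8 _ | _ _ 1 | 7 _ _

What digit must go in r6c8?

Cell r6c8 itself could take any of {7, 8} by direct elimination.
Consider where 8 can go in column 8.
r1c8 is out (row 1 already has a 8).
r2c8 is out (row 2 already has a 8).
r3c8 is out (box 3 already has a 8).
r9c8 is out (row 9 already has a 8).
So the only cell in column 8 that can hold 8 is r6c8.
Therefore r6c8 = 8.

8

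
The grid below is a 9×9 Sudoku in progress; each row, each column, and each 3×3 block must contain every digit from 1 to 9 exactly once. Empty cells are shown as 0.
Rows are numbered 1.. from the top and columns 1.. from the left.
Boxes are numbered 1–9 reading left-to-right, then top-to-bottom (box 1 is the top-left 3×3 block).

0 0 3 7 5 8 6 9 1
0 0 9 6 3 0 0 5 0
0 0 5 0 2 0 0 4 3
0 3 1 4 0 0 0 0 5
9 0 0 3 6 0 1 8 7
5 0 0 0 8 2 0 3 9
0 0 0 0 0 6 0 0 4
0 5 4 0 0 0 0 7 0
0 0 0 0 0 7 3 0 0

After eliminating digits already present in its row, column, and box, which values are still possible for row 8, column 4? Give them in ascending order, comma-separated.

1,2,8,9

Row 8 already contains {4, 5, 7}.
Column 4 already contains {3, 4, 6, 7}.
Its 3×3 block (box 8) already contains {6, 7}.
Removing those from 1–9 leaves {1, 2, 8, 9} as the candidates for row 8, column 4.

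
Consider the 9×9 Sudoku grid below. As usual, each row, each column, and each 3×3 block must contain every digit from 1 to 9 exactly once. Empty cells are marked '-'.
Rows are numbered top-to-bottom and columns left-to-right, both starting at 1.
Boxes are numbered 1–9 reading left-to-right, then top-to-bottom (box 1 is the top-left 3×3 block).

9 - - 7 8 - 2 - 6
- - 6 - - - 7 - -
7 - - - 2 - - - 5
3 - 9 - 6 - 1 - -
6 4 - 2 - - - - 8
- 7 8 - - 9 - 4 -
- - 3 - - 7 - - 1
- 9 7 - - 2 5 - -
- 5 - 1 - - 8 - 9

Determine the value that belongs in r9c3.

2

Cell r9c3 itself could take any of {2, 4} by direct elimination.
Consider where 2 can go in column 3.
r1c3 is out (row 1 already has a 2).
r3c3 is out (row 3 already has a 2).
r5c3 is out (row 5 already has a 2).
So the only cell in column 3 that can hold 2 is r9c3.
Therefore r9c3 = 2.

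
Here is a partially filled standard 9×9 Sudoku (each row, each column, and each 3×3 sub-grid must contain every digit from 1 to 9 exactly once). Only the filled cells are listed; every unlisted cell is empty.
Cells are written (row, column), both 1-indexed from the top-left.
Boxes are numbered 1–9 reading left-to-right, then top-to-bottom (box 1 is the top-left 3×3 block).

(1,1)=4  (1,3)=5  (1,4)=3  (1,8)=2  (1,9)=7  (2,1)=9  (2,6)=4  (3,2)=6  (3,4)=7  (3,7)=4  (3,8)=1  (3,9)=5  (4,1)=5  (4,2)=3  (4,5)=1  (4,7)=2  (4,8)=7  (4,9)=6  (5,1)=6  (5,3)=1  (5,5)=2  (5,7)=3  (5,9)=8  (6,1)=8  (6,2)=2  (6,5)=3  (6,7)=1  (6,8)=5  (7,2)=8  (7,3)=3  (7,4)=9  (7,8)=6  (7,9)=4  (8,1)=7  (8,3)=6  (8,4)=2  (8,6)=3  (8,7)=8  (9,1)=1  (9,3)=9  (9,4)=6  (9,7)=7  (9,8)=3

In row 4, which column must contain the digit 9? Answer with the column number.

Consider where 9 can go in row 4.
(4,3) is out (column 3 already has a 9).
(4,4) is out (column 4 already has a 9).
So the only cell in row 4 that can hold 9 is (4,6).
That is column 6.

6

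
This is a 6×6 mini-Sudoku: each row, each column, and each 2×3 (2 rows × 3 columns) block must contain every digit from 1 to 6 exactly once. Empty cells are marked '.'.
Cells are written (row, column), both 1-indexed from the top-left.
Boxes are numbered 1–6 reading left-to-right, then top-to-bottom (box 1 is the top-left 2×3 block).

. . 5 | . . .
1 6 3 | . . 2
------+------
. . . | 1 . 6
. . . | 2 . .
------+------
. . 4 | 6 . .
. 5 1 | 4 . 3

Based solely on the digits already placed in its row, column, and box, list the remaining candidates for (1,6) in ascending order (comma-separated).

Row 1 already contains {5}.
Column 6 already contains {2, 3, 6}.
Its 2×3 block (box 2) already contains {2}.
Removing those from 1–6 leaves {1, 4} as the candidates for (1,6).

1,4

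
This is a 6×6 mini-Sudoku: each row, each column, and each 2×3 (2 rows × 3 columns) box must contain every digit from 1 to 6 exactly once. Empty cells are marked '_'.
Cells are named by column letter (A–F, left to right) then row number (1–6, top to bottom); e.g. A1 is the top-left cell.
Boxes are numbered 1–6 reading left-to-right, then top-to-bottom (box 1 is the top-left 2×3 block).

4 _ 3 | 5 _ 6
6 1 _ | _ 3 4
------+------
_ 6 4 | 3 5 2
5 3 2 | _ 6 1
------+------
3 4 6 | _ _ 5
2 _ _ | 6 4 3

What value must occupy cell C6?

Cell C6 itself could take any of {1, 5} by direct elimination.
Consider where 1 can go in box 5.
B6 is out (column B already has a 1).
So the only cell in box 5 that can hold 1 is C6.
Therefore C6 = 1.

1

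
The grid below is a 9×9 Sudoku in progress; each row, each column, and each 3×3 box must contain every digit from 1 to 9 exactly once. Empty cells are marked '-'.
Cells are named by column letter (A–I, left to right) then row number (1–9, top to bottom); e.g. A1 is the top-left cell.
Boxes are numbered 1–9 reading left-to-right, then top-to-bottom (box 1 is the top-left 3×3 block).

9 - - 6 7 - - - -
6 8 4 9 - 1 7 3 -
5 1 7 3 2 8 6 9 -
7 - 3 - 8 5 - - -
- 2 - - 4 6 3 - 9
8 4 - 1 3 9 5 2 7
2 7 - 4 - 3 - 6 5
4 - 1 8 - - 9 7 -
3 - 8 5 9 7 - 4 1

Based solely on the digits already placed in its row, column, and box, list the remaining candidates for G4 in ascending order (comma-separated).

Row 4 already contains {3, 5, 7, 8}.
Column G already contains {3, 5, 6, 7, 9}.
Its 3×3 block (box 6) already contains {2, 3, 5, 7, 9}.
Removing those from 1–9 leaves {1, 4} as the candidates for G4.

1,4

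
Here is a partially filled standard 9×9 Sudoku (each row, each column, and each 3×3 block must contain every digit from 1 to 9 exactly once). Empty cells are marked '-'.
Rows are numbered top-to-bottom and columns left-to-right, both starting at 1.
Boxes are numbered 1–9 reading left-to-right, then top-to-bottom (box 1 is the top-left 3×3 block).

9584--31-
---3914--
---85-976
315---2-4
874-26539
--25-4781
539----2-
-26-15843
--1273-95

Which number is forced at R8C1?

Row 8 already contains {1, 2, 3, 4, 5, 6, 8}.
Column 1 already contains {3, 5, 8, 9}.
Its 3×3 block (box 7) already contains {1, 2, 3, 5, 6, 9}.
The only value from 1–9 not eliminated is 7, so R8C1 = 7.

7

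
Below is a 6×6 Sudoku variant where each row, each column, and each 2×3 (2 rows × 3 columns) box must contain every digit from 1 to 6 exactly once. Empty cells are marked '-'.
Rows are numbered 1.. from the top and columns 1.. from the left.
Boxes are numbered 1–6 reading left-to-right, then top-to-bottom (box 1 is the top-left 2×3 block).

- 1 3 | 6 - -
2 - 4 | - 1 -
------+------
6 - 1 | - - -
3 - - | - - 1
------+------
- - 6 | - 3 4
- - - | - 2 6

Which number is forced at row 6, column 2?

3

Cell row 6, column 2 itself could take any of {3, 4, 5} by direct elimination.
Consider where 3 can go in box 5.
row 5, column 1 is out (row 5 already has a 3).
row 5, column 2 is out (row 5 already has a 3).
row 6, column 1 is out (column 1 already has a 3).
row 6, column 3 is out (column 3 already has a 3).
So the only cell in box 5 that can hold 3 is row 6, column 2.
Therefore row 6, column 2 = 3.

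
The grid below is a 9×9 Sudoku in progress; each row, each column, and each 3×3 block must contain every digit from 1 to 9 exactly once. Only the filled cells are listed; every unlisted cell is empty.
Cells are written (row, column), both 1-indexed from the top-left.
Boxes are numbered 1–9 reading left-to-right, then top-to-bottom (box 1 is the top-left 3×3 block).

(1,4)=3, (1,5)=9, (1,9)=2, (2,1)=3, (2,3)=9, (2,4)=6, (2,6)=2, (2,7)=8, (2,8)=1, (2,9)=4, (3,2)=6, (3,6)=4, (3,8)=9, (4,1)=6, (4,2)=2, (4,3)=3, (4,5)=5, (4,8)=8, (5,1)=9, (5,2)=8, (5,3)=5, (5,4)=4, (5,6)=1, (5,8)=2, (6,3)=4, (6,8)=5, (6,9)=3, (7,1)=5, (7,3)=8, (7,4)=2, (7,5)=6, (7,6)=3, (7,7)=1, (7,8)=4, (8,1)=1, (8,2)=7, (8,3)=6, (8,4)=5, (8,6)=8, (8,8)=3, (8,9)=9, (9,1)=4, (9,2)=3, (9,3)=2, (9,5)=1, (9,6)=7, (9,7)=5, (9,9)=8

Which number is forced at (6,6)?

Cell (6,6) itself could take any of {6, 9} by direct elimination.
Consider where 6 can go in box 5.
(4,4) is out (row 4 already has a 6).
(4,6) is out (row 4 already has a 6).
(5,5) is out (column 5 already has a 6).
(6,4) is out (column 4 already has a 6).
(6,5) is out (column 5 already has a 6).
So the only cell in box 5 that can hold 6 is (6,6).
Therefore (6,6) = 6.

6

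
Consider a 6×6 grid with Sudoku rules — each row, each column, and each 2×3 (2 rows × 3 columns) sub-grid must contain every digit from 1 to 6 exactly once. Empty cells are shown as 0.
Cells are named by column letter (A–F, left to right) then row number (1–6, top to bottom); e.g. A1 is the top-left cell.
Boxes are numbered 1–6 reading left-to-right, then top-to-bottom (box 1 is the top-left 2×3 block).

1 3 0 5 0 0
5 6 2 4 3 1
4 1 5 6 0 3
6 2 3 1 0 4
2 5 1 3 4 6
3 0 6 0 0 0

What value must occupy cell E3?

2

Row 3 already contains {1, 3, 4, 5, 6}.
Column E already contains {3, 4}.
Its 2×3 block (box 4) already contains {1, 3, 4, 6}.
The only value from 1–6 not eliminated is 2, so E3 = 2.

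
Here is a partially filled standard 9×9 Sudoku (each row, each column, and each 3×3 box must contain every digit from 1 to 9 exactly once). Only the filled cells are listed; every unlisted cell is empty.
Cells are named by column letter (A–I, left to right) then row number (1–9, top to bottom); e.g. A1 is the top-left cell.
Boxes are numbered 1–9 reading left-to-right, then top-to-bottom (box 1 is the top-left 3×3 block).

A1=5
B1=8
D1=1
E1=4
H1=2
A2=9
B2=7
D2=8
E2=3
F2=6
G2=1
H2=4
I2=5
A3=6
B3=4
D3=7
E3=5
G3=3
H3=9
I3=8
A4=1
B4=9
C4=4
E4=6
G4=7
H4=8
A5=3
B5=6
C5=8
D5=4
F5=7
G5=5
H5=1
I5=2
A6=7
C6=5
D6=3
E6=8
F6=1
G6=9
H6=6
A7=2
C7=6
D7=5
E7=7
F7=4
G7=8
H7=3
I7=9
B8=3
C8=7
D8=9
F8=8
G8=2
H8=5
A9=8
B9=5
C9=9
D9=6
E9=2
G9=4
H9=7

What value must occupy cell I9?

Row 9 already contains {2, 4, 5, 6, 7, 8, 9}.
Column I already contains {2, 5, 8, 9}.
Its 3×3 block (box 9) already contains {2, 3, 4, 5, 7, 8, 9}.
The only value from 1–9 not eliminated is 1, so I9 = 1.

1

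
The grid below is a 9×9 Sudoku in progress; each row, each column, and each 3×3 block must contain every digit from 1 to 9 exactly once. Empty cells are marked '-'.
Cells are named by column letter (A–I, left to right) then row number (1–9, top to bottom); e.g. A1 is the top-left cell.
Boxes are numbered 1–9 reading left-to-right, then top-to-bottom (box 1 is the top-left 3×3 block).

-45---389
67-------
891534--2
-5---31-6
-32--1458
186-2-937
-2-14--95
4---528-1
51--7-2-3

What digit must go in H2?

Cell H2 itself could take any of {1, 4} by direct elimination.
Consider where 1 can go in column H.
H3 is out (row 3 already has a 1).
H4 is out (row 4 already has a 1).
H8 is out (row 8 already has a 1).
H9 is out (row 9 already has a 1).
So the only cell in column H that can hold 1 is H2.
Therefore H2 = 1.

1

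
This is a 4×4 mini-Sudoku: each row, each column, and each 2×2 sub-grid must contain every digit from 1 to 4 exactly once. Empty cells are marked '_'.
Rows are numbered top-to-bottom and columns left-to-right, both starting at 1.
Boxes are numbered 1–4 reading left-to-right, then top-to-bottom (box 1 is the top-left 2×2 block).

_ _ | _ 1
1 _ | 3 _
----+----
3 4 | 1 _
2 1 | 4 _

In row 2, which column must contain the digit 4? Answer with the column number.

Consider where 4 can go in row 2.
R2C2 is out (column 2 already has a 4).
So the only cell in row 2 that can hold 4 is R2C4.
That is column 4.

4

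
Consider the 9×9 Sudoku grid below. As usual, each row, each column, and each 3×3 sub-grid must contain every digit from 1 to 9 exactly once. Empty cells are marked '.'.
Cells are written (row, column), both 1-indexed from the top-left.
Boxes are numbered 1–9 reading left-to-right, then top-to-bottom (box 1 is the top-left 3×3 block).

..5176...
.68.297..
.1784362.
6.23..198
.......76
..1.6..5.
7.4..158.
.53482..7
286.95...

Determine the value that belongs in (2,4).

5

Row 2 already contains {2, 6, 7, 8, 9}.
Column 4 already contains {1, 3, 4, 8}.
Its 3×3 block (box 2) already contains {1, 2, 3, 4, 6, 7, 8, 9}.
The only value from 1–9 not eliminated is 5, so (2,4) = 5.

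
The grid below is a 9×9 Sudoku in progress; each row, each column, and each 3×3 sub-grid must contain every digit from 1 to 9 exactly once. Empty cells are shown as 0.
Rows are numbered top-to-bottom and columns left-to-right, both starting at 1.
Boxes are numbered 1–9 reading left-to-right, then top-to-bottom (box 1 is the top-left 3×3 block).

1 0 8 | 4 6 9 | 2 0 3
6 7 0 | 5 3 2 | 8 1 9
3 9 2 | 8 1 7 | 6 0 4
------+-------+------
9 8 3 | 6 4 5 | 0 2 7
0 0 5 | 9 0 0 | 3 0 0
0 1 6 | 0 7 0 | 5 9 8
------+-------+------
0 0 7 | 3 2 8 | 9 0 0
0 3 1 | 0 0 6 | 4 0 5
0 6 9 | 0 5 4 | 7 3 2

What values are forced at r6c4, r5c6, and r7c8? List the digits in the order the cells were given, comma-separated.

For r6c4:
  Row 6 already contains {1, 5, 6, 7, 8, 9}.
  Column 4 already contains {3, 4, 5, 6, 8, 9}.
  Its 3×3 block (box 5) already contains {4, 5, 6, 7, 9}.
  The only value from 1–9 not eliminated is 2, so r6c4 = 2.
For r5c6:
  Row 5 already contains {3, 5, 9}.
  Column 6 already contains {2, 4, 5, 6, 7, 8, 9}.
  Its 3×3 block (box 5) already contains {4, 5, 6, 7, 9}.
  The only value from 1–9 not eliminated is 1, so r5c6 = 1.
For r7c8:
  Row 7 already contains {2, 3, 7, 8, 9}.
  Column 8 already contains {1, 2, 3, 9}.
  Its 3×3 block (box 9) already contains {2, 3, 4, 5, 7, 9}.
  The only value from 1–9 not eliminated is 6, so r7c8 = 6.

2,1,6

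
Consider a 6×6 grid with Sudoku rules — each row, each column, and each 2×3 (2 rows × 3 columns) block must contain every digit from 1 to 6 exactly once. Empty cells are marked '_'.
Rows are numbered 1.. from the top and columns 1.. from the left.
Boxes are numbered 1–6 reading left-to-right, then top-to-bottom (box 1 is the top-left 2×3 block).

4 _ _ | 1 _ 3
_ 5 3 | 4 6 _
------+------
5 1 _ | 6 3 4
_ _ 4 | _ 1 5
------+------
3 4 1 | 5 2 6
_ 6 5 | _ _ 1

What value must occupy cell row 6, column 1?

2

Row 6 already contains {1, 5, 6}.
Column 1 already contains {3, 4, 5}.
Its 2×3 block (box 5) already contains {1, 3, 4, 5, 6}.
The only value from 1–6 not eliminated is 2, so row 6, column 1 = 2.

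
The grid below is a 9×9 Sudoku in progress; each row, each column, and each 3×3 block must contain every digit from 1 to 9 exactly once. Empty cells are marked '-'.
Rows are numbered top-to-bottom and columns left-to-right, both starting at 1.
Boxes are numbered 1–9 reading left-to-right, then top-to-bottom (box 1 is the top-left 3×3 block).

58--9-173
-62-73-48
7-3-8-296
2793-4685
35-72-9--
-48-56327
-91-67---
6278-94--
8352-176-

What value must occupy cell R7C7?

8

Cell R7C7 itself could take any of {5, 8} by direct elimination.
Consider where 8 can go in column 7.
R2C7 is out (row 2 already has a 8).
So the only cell in column 7 that can hold 8 is R7C7.
Therefore R7C7 = 8.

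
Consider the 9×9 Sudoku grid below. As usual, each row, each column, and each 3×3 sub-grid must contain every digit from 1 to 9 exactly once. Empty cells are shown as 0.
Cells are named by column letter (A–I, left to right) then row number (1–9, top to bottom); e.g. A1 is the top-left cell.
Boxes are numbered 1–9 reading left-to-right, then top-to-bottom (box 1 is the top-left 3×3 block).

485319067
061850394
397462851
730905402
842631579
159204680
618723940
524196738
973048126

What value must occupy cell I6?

3

Row 6 already contains {1, 2, 4, 5, 6, 8, 9}.
Column I already contains {1, 2, 4, 6, 7, 8, 9}.
Its 3×3 block (box 6) already contains {2, 4, 5, 6, 7, 8, 9}.
The only value from 1–9 not eliminated is 3, so I6 = 3.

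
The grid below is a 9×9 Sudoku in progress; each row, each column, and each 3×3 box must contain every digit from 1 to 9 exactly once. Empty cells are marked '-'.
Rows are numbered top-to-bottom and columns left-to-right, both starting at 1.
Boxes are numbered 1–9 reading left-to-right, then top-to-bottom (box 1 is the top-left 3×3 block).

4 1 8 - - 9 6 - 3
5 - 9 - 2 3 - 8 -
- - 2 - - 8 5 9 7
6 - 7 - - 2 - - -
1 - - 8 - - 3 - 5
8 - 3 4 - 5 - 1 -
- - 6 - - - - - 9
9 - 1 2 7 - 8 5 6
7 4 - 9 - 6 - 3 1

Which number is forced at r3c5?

Cell r3c5 itself could take any of {1, 4, 6} by direct elimination.
Consider where 4 can go in box 2.
r1c4 is out (row 1 already has a 4).
r1c5 is out (row 1 already has a 4).
r2c4 is out (column 4 already has a 4).
r3c4 is out (column 4 already has a 4).
So the only cell in box 2 that can hold 4 is r3c5.
Therefore r3c5 = 4.

4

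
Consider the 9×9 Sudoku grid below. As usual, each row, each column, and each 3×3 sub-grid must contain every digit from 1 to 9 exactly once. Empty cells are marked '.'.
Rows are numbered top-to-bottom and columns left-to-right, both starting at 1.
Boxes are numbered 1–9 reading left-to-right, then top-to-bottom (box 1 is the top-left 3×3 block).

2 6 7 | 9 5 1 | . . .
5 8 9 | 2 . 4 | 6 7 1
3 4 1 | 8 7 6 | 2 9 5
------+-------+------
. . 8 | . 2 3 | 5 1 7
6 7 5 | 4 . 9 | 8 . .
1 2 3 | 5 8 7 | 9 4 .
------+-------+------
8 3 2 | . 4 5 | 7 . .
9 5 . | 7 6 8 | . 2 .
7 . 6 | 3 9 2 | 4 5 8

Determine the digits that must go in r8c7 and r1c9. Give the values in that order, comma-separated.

1,4

For r8c7:
  Consider where 1 can go in row 8.
  r8c3 is out (column 3 already has a 1).
  r8c9 is out (column 9 already has a 1).
  So the only cell in row 8 that can hold 1 is r8c7.
  So r8c7 = 1.
For r1c9:
  Consider where 4 can go in box 3.
  r1c7 is out (column 7 already has a 4).
  r1c8 is out (column 8 already has a 4).
  So the only cell in box 3 that can hold 4 is r1c9.
  So r1c9 = 4.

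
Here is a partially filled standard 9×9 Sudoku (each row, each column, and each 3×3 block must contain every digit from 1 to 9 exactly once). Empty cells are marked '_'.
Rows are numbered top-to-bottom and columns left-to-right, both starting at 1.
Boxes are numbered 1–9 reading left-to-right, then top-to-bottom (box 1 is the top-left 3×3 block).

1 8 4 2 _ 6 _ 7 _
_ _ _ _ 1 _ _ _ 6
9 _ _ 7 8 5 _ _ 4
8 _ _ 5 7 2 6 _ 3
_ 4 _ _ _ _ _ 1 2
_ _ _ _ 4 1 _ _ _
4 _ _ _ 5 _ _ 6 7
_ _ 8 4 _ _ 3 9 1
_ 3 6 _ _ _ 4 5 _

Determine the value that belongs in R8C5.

6

Cell R8C5 itself could take any of {2, 6} by direct elimination.
Consider where 6 can go in row 8.
R8C1 is out (box 7 already has a 6).
R8C2 is out (box 7 already has a 6).
R8C6 is out (column 6 already has a 6).
So the only cell in row 8 that can hold 6 is R8C5.
Therefore R8C5 = 6.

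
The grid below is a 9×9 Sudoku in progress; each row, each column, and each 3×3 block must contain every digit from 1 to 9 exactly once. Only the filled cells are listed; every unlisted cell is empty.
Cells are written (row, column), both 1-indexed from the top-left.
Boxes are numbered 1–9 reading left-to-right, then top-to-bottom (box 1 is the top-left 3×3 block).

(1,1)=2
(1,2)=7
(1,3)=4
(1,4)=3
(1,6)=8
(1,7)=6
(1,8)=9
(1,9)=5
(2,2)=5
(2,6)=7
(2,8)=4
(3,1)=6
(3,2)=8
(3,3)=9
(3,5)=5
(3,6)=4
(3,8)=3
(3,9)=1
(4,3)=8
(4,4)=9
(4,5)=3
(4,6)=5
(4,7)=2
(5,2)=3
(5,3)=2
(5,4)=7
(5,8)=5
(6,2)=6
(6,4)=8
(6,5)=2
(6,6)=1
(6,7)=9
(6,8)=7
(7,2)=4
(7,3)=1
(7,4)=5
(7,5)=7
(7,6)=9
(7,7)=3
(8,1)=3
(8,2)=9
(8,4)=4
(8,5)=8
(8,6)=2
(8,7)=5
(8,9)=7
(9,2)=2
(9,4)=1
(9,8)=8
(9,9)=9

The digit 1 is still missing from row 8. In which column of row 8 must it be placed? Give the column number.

8

Consider where 1 can go in row 8.
(8,3) is out (column 3 already has a 1).
So the only cell in row 8 that can hold 1 is (8,8).
That is column 8.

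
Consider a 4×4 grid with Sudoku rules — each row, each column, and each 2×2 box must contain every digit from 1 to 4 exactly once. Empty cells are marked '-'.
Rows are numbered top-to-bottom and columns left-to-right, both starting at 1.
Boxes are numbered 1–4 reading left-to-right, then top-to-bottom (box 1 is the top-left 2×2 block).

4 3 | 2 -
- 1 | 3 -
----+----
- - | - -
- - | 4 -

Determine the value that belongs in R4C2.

2

Row 4 already contains {4}.
Column 2 already contains {1, 3}.
Its 2×2 block (box 3) already contains {}.
The only value from 1–4 not eliminated is 2, so R4C2 = 2.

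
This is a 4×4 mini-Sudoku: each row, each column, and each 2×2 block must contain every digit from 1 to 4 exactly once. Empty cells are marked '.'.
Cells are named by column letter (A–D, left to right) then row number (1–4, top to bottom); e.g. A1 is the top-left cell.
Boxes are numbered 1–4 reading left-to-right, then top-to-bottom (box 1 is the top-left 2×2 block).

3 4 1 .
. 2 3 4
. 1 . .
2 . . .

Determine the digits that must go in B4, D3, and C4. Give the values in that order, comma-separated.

For B4:
  Row 4 already contains {2}.
  Column B already contains {1, 2, 4}.
  Its 2×2 block (box 3) already contains {1, 2}.
  The only value from 1–4 not eliminated is 3, so B4 = 3.
For D3:
  Consider where 3 can go in row 3.
  A3 is out (column A already has a 3).
  C3 is out (column C already has a 3).
  So the only cell in row 3 that can hold 3 is D3.
  So D3 = 3.
For C4:
  Row 4 already contains {2}.
  Column C already contains {1, 3}.
  Its 2×2 block (box 4) already contains {}.
  The only value from 1–4 not eliminated is 4, so C4 = 4.

3,3,4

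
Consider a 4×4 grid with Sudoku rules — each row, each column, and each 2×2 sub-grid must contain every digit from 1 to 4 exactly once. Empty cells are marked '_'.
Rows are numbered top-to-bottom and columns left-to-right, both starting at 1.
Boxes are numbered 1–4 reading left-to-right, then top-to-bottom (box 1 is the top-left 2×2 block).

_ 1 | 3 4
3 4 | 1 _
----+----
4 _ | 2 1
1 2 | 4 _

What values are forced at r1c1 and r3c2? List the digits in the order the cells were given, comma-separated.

For r1c1:
  Row 1 already contains {1, 3, 4}.
  Column 1 already contains {1, 3, 4}.
  Its 2×2 block (box 1) already contains {1, 3, 4}.
  The only value from 1–4 not eliminated is 2, so r1c1 = 2.
For r3c2:
  Row 3 already contains {1, 2, 4}.
  Column 2 already contains {1, 2, 4}.
  Its 2×2 block (box 3) already contains {1, 2, 4}.
  The only value from 1–4 not eliminated is 3, so r3c2 = 3.

2,3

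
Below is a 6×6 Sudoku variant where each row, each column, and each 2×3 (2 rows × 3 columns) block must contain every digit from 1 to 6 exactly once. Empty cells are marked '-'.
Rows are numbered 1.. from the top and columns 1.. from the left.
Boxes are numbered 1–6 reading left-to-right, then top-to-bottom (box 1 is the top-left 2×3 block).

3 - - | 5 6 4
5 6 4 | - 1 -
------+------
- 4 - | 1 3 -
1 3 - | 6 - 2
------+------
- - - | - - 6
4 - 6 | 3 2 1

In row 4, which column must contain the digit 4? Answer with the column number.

Consider where 4 can go in row 4.
row 4, column 3 is out (column 3 already has a 4).
So the only cell in row 4 that can hold 4 is row 4, column 5.
That is column 5.

5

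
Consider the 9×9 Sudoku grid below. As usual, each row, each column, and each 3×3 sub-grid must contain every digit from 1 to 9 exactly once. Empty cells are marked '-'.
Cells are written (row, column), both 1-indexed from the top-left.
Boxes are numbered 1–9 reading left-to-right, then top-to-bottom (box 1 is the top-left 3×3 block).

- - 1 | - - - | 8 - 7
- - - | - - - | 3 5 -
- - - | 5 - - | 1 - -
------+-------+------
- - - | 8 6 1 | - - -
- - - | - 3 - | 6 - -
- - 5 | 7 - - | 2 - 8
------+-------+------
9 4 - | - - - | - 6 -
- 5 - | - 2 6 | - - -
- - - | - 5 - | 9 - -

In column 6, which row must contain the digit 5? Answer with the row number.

5

Consider where 5 can go in column 6.
(1,6) is out (box 2 already has a 5). (2,6) is out (row 2 already has a 5). (3,6) is out (row 3 already has a 5). (6,6) is out (row 6 already has a 5). The remaining empty cells in column 6 are similarly blocked.
So the only cell in column 6 that can hold 5 is (5,6).
That is row 5.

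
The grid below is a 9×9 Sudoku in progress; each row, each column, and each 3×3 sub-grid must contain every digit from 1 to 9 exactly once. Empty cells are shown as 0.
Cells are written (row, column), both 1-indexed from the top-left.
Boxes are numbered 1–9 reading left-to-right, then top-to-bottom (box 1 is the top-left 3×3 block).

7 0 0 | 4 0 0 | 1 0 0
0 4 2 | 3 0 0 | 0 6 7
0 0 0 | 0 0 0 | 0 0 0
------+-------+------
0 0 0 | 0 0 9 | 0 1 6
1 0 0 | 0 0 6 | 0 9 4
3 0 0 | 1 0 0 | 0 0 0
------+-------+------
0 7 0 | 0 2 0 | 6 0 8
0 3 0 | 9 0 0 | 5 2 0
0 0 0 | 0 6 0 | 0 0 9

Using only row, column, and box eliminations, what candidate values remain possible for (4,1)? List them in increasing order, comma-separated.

Row 4 already contains {1, 6, 9}.
Column 1 already contains {1, 3, 7}.
Its 3×3 block (box 4) already contains {1, 3}.
Removing those from 1–9 leaves {2, 4, 5, 8} as the candidates for (4,1).

2,4,5,8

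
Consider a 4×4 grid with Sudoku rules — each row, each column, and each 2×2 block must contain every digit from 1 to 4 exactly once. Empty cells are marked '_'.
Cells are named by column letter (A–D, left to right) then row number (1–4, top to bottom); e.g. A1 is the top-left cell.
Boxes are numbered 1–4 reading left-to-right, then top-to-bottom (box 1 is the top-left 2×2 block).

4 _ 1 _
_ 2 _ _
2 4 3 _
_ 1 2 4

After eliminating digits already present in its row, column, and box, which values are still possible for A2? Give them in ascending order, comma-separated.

Row 2 already contains {2}.
Column A already contains {2, 4}.
Its 2×2 block (box 1) already contains {2, 4}.
Removing those from 1–4 leaves {1, 3} as the candidates for A2.

1,3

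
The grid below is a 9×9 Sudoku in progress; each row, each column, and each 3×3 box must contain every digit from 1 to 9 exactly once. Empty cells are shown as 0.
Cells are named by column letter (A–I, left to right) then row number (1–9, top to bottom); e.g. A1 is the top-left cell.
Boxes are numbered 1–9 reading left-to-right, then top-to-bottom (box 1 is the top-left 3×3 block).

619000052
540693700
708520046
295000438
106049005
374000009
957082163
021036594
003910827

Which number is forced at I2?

1

Row 2 already contains {3, 4, 5, 6, 7, 9}.
Column I already contains {2, 3, 4, 5, 6, 7, 8, 9}.
Its 3×3 block (box 3) already contains {2, 4, 5, 6, 7}.
The only value from 1–9 not eliminated is 1, so I2 = 1.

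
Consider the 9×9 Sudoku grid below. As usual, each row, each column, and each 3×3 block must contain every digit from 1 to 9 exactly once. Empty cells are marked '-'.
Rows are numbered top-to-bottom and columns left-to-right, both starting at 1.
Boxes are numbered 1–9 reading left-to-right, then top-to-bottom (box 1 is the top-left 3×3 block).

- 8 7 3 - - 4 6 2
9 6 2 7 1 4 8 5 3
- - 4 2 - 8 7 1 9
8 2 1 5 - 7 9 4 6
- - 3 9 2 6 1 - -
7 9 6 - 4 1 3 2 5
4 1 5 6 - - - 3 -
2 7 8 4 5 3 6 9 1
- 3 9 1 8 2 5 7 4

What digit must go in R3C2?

5

Row 3 already contains {1, 2, 4, 7, 8, 9}.
Column 2 already contains {1, 2, 3, 6, 7, 8, 9}.
Its 3×3 block (box 1) already contains {2, 4, 6, 7, 8, 9}.
The only value from 1–9 not eliminated is 5, so R3C2 = 5.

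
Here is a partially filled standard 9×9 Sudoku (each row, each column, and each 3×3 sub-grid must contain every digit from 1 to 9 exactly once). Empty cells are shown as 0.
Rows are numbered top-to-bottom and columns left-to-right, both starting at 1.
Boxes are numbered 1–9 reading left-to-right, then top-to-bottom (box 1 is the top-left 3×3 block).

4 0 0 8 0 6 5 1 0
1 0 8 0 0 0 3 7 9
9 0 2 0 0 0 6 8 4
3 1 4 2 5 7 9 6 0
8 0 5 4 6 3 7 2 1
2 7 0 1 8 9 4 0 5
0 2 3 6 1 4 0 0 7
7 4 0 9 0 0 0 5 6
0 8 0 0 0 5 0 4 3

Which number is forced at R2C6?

Row 2 already contains {1, 3, 7, 8, 9}.
Column 6 already contains {3, 4, 5, 6, 7, 9}.
Its 3×3 block (box 2) already contains {6, 8}.
The only value from 1–9 not eliminated is 2, so R2C6 = 2.

2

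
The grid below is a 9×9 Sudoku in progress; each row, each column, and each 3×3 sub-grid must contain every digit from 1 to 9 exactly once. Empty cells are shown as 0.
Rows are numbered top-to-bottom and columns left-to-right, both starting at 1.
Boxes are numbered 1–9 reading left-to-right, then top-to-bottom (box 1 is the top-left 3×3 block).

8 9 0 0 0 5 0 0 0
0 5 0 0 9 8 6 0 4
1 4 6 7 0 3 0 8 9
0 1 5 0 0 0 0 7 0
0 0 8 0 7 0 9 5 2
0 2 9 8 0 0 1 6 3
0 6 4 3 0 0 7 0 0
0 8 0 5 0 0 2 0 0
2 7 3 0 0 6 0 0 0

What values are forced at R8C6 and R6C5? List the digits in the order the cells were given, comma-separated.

7,5

For R8C6:
  Consider where 7 can go in column 6.
  R4C6 is out (row 4 already has a 7).
  R5C6 is out (row 5 already has a 7).
  R6C6 is out (box 5 already has a 7).
  R7C6 is out (row 7 already has a 7).
  So the only cell in column 6 that can hold 7 is R8C6.
  So R8C6 = 7.
For R6C5:
  Consider where 5 can go in row 6.
  R6C1 is out (box 4 already has a 5).
  R6C6 is out (column 6 already has a 5).
  So the only cell in row 6 that can hold 5 is R6C5.
  So R6C5 = 5.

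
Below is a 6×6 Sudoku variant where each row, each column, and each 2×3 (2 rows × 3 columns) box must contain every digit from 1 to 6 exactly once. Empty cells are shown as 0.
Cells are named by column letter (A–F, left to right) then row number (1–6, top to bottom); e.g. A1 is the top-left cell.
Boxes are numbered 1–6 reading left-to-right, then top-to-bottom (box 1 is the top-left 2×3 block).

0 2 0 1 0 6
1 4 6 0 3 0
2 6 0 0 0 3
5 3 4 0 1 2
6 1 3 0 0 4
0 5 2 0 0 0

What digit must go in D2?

Cell D2 itself could take any of {2, 5} by direct elimination.
Consider where 2 can go in box 2.
E1 is out (row 1 already has a 2).
F2 is out (column F already has a 2).
So the only cell in box 2 that can hold 2 is D2.
Therefore D2 = 2.

2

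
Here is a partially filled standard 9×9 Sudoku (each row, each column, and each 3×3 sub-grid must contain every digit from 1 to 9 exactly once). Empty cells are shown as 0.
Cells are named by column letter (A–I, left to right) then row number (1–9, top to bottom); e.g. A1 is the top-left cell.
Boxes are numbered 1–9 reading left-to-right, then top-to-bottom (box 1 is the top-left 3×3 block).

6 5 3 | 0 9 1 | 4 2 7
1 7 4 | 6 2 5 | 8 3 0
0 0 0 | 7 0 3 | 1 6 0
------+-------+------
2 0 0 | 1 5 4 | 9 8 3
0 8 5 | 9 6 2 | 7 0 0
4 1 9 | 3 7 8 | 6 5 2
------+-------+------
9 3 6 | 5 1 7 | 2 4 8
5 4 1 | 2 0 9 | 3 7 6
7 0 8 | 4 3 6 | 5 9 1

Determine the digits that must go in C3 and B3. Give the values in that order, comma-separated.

2,9

For C3:
  Row 3 already contains {1, 3, 6, 7}.
  Column C already contains {1, 3, 4, 5, 6, 8, 9}.
  Its 3×3 block (box 1) already contains {1, 3, 4, 5, 6, 7}.
  The only value from 1–9 not eliminated is 2, so C3 = 2.
For B3:
  Consider where 9 can go in column B.
  B4 is out (row 4 already has a 9).
  B9 is out (row 9 already has a 9).
  So the only cell in column B that can hold 9 is B3.
  So B3 = 9.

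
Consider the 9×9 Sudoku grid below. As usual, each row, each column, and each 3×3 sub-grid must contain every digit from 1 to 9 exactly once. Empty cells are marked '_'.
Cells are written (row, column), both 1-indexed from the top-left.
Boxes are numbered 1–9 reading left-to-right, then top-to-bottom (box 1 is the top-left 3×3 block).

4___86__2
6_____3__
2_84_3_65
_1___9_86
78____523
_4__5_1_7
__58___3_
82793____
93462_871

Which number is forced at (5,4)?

Row 5 already contains {2, 3, 5, 7, 8}.
Column 4 already contains {4, 6, 8, 9}.
Its 3×3 block (box 5) already contains {5, 9}.
The only value from 1–9 not eliminated is 1, so (5,4) = 1.

1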